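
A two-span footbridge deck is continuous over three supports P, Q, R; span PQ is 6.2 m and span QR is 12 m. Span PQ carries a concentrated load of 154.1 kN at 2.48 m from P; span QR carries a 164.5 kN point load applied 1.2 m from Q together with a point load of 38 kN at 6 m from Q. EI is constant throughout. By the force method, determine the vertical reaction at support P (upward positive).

Insert a hinge at Q; M_Q is the redundant, and each span becomes simply supported.
End slopes at the hinge Q, treating each span as simply supported:
  span PQ: point load 154.1 at a = 2.48: Pab(L + a)/(6LEI) = 331.7/EI
  span QR: point load 164.5 at a = 1.2: Pab(L + b)/(6LEI) = 675.1/EI
  span QR: point load 38 at a = 6: Pab(L + b)/(6LEI) = 342/EI
  relative rotation θ_0 = (331.7 + 1017)/EI = 1349/EI
A unit hogging moment at Q produces rotation L₁/(3EI) + L₂/(3EI) = 6.067/EI.
Compatibility: M_Q·(L₁+L₂)/(3EI) = θ_0, giving M_Q = 222.3 kN·m (hogging).
Span PQ, ΣM about P with M_Q applied at Q: R_Q^{PQ}·6.2 = 382.2 + 222.3, so R_Q^{PQ} = 97.5 kN and R_P = 154.1 − 97.5 = 56.6 kN.

R_P = 56.6 kN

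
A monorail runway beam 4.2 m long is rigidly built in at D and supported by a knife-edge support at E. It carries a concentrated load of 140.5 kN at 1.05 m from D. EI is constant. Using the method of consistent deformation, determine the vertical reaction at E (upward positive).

R_E = 12.07 kN

Remove the prop at E; the released (primary) structure is a cantilever built in at D.
Downward deflection at the released point E due to the loads:
  point load 140.5 at a = 1.05: Pa²(3L − a)/(6EI) = 298.2/EI
Flexibility coefficient — unit upward force at E: δ_{EE} = L³/(3EI) = 24.7/EI.
The prop prevents deflection at E: R_E = δ_0/δ_{EE} = 298.2/24.7 = 12.07 kN.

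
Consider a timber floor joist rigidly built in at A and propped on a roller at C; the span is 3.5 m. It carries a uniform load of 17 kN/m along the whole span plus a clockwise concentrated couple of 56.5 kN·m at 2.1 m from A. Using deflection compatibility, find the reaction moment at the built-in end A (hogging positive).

Take the reaction at C as the redundant and release it; the primary structure is a cantilever fixed at A.
Downward deflection at the released point C due to the loads:
  UDL 17: wL⁴/(8EI) = 318.9/EI
  clockwise couple 56.5 at a = 2.1: M₀a(2L − a)/(2EI) = 290.7/EI
  δ_0 = 609.6/EI
Tip deflection under a unit load at C: L³/(3EI) = 14.29/EI.
Compatibility at C: δ_0 − R_C·δ_{CC} = 0, so R_C = 609.6/14.29 = 42.65 kN.
Moment equilibrium about A: M_A = Σ(load moments about A) − R_C·L = 160.6 − 42.65×3.5 = 11.34 kN·m.

M_A = 11.34 kN·m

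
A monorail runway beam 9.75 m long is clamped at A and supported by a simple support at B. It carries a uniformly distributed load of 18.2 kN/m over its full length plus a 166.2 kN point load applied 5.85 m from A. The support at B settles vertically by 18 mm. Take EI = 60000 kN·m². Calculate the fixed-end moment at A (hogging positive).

Take the reaction at B as the redundant and release it; the primary structure is a cantilever fixed at A.
Deflection at B on the released cantilever, summing each load's contribution:
  UDL 18.2: wL⁴/(8EI) = 20559/EI
  point load 166.2 at a = 5.85: Pa²(3L − a)/(6EI) = 22182/EI
  δ_0 = 42741/EI
Flexibility coefficient — unit upward force at B: δ_{BB} = L³/(3EI) = 309/EI.
With EI = 60000 kN·m²: δ_0 = 0.71235 m and δ_{BB} = 0.005149 m/kN.
Compatibility — the beam at B must follow the support down by 0.018 m: δ_0 − R_B·δ_{BB} = 0.018, so R_B = (0.71235 − 0.018)/0.005149 = 134.8 kN.
Moment equilibrium about A: M_A = Σ(load moments about A) − R_B·L = 1837 − 134.8×9.75 = 522.6 kN·m.

M_A = 522.6 kN·m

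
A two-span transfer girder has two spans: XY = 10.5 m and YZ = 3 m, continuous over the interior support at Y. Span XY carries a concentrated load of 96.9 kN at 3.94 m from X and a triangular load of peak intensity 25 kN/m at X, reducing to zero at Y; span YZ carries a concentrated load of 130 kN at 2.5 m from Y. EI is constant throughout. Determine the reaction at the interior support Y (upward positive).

Insert a hinge at Y; M_Y is the redundant, and each span becomes simply supported.
Rotations at Y on the released spans (each span's end-slope, ×1/EI):
  span XY: point load 96.9 at a = 3.94: Pab(L + a)/(6LEI) = 574.1/EI
  span XY: triangular load, peak 25: 7w₀L³/(360EI) = 562.7/EI
  span YZ: point load 130 at a = 2.5: Pab(L + b)/(6LEI) = 31.6/EI
  relative rotation θ_0 = (1137 + 31.6)/EI = 1168/EI
A unit hogging moment at Y produces rotation L₁/(3EI) + L₂/(3EI) = 4.5/EI.
Compatibility: M_Y·(L₁+L₂)/(3EI) = θ_0, giving M_Y = 259.6 kN·m (hogging).
Span XY, ΣM about X with M_Y applied at Y: R_Y^{XY}·10.5 = 841.2 + 259.6, so R_Y^{XY} = 104.8 kN and R_X = 228.2 − 104.8 = 123.3 kN.
Span YZ, ΣM about Z: R_Y^{YZ}·3 = 65 + 259.6, so R_Y^{YZ} = 108.2 kN and R_Z = 130 − 108.2 = 21.79 kN.
R_Y = 104.8 + 108.2 = 213.1 kN.

R_Y = 213.1 kN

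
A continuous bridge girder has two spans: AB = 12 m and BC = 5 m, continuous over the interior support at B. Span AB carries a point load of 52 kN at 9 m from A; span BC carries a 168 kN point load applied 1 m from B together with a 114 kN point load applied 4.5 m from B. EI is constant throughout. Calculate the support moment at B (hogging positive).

Insert a hinge at B; M_B is the redundant, and each span becomes simply supported.
End slopes at the hinge B, treating each span as simply supported:
  span AB: point load 52 at a = 9: Pab(L + a)/(6LEI) = 409.5/EI
  span BC: point load 168 at a = 1: Pab(L + b)/(6LEI) = 201.6/EI
  span BC: point load 114 at a = 4.5: Pab(L + b)/(6LEI) = 47.02/EI
  relative rotation θ_0 = (409.5 + 248.6)/EI = 658.1/EI
A unit hogging moment at B produces rotation L₁/(3EI) + L₂/(3EI) = 5.667/EI.
Slope continuity at B: θ_0 = M_B·5.667/EI, so M_B = 658.1/5.667 = 116.1 kN·m (hogging).

M_B = 116.1 kN·m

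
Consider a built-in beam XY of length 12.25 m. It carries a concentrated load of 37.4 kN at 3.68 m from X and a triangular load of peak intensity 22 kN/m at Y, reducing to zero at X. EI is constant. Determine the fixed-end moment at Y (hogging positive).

M_Y = 194 kN·m

Release both end moments; the primary structure is a simply-supported span XY with redundants M_X and M_Y.
End rotations of the released simple span under the applied load (×1/EI):
  at X: point load 37.4 at a = 3.68: Pab(L + b)/(6LEI) = 334.1/EI
  at Y: point load 37.4 at a = 3.68: Pab(L + a)/(6LEI) = 255.6/EI
  at X: triangular load, peak 22: 7w₀L³/(360EI) = 786.4/EI
  at Y: triangular load, peak 22: w₀L³/(45EI) = 898.7/EI
  θ_X0 = 1120/EI,  θ_Y0 = 1154/EI
Flexibility coefficients: a unit moment at one end gives L/(3EI) there and L/(6EI) at the far end, so f₁₁ = f₂₂ = 4.083/EI and f₁₂ = f₂₁ = 2.042/EI.
Compatibility — zero rotation at each built-in end:
  4.083 M_X + 2.042 M_Y = 1120
  2.042 M_X + 4.083 M_Y = 1154
Solving the pair gives M_X = 177.4 kN·m and M_Y = 194 kN·m (hogging).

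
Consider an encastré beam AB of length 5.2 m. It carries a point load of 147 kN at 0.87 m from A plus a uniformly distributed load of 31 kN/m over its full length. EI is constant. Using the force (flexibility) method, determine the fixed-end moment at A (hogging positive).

Take the two fixed-end moments M_A, M_B as redundants; the released structure is the simple span AB.
On the primary (simply-supported) span, the end slopes from the loading are:
  at A: point load 147 at a = 0.87: Pab(L + b)/(6LEI) = 169.1/EI
  at B: point load 147 at a = 0.87: Pab(L + a)/(6LEI) = 107.7/EI
  at A: UDL 31: wL³/(24EI) = 181.6/EI
  at B: UDL 31: wL³/(24EI) = 181.6/EI
  θ_A0 = 350.8/EI,  θ_B0 = 289.4/EI
Flexibility coefficients: a unit moment at one end gives L/(3EI) there and L/(6EI) at the far end, so f₁₁ = f₂₂ = 1.733/EI and f₁₂ = f₂₁ = 0.8667/EI.
Compatibility — zero rotation at each built-in end:
  1.733 M_A + 0.8667 M_B = 350.8
  0.8667 M_A + 1.733 M_B = 289.4
Solving the pair gives M_A = 158.5 kN·m and M_B = 87.67 kN·m (hogging).

M_A = 158.5 kN·m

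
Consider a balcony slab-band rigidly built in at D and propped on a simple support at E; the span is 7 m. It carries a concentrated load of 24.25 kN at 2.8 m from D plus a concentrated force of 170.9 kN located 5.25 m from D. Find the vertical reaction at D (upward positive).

R_D = 81.96 kN

Remove the prop at E; the released (primary) structure is a cantilever built in at D.
Downward deflection at the released point E due to the loads:
  point load 24.25 at a = 2.8: Pa²(3L − a)/(6EI) = 576.7/EI
  point load 170.9 at a = 5.25: Pa²(3L − a)/(6EI) = 12365/EI
  δ_0 = 12942/EI
Flexibility coefficient — unit upward force at E: δ_{EE} = L³/(3EI) = 114.3/EI.
Compatibility at E: δ_0 − R_E·δ_{EE} = 0, so R_E = 12942/114.3 = 113.2 kN.
Vertical equilibrium: R_D = ΣP − R_E = 195.2 − 113.2 = 81.96 kN.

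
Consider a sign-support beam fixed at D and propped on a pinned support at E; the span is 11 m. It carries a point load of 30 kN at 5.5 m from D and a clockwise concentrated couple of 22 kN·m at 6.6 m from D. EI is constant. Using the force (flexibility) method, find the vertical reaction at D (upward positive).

Take the reaction at E as the redundant and release it; the primary structure is a cantilever fixed at D.
Primary-structure tip deflection at E by superposition:
  point load 30 at a = 5.5: Pa²(3L − a)/(6EI) = 4159/EI
  clockwise couple 22 at a = 6.6: M₀a(2L − a)/(2EI) = 1118/EI
  δ_0 = 5277/EI
Flexibility coefficient — unit upward force at E: δ_{EE} = L³/(3EI) = 443.7/EI.
The prop prevents deflection at E: R_E = δ_0/δ_{EE} = 5277/443.7 = 11.89 kN.
Vertical equilibrium: R_D = ΣP − R_E = 30 − 11.89 = 18.11 kN.

R_D = 18.11 kN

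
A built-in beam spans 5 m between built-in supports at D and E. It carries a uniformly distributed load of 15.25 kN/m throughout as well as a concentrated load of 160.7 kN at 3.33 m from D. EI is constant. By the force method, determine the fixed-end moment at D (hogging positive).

M_D = 91.47 kN·m

Release both end moments; the primary structure is a simply-supported span DE with redundants M_D and M_E.
On the primary (simply-supported) span, the end slopes from the loading are:
  at D: UDL 15.25: wL³/(24EI) = 79.43/EI
  at E: UDL 15.25: wL³/(24EI) = 79.43/EI
  at D: point load 160.7 at a = 3.33: Pab(L + b)/(6LEI) = 198.7/EI
  at E: point load 160.7 at a = 3.33: Pab(L + a)/(6LEI) = 248.1/EI
  θ_D0 = 278.1/EI,  θ_E0 = 327.6/EI
Flexibility coefficients: a unit moment at one end gives L/(3EI) there and L/(6EI) at the far end, so f₁₁ = f₂₂ = 1.667/EI and f₁₂ = f₂₁ = 0.8333/EI.
Compatibility — zero rotation at each built-in end:
  1.667 M_D + 0.8333 M_E = 278.1
  0.8333 M_D + 1.667 M_E = 327.6
Solving the pair gives M_D = 91.47 kN·m and M_E = 150.8 kN·m (hogging).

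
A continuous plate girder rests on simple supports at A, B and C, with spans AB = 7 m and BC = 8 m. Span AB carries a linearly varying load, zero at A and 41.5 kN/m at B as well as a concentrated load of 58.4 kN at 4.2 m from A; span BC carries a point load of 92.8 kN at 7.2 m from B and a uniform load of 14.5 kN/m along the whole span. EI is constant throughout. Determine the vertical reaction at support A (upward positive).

Insert a hinge at B; M_B is the redundant, and each span becomes simply supported.
Discontinuity in slope at B on the released structure — sum the simple-span end rotations:
  span AB: triangular load, peak 41.5: w₀L³/(45EI) = 316.3/EI
  span AB: point load 58.4 at a = 4.2: Pab(L + a)/(6LEI) = 183.1/EI
  span BC: point load 92.8 at a = 7.2: Pab(L + b)/(6LEI) = 98/EI
  span BC: UDL 14.5: wL³/(24EI) = 309.3/EI
  relative rotation θ_0 = (499.5 + 407.3)/EI = 906.8/EI
A unit hogging moment at B produces rotation L₁/(3EI) + L₂/(3EI) = 5/EI.
Slope continuity at B: θ_0 = M_B·5/EI, so M_B = 906.8/5 = 181.4 kN·m (hogging).
Span AB, ΣM about A with M_B applied at B: R_B^{AB}·7 = 923.1 + 181.4, so R_B^{AB} = 157.8 kN and R_A = 203.7 − 157.8 = 45.87 kN.

R_A = 45.87 kN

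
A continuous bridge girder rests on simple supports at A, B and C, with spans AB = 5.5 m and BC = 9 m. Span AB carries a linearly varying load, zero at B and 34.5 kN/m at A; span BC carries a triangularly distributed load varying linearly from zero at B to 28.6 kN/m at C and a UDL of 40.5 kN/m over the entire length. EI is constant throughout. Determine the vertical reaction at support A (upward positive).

R_A = -2.475 kN

Take M_B as the redundant. Released structure: two simple spans AB and BC with a hinge at B.
End slopes at the hinge B, treating each span as simply supported:
  span AB: triangular load, peak 34.5: 7w₀L³/(360EI) = 111.6/EI
  span BC: triangular load, peak 28.6: 7w₀L³/(360EI) = 405.4/EI
  span BC: UDL 40.5: wL³/(24EI) = 1230/EI
  relative rotation θ_0 = (111.6 + 1636)/EI = 1747/EI
A unit hogging moment at B produces rotation L₁/(3EI) + L₂/(3EI) = 4.833/EI.
Slope continuity at B: θ_0 = M_B·4.833/EI, so M_B = 1747/4.833 = 361.5 kN·m (hogging).
Span AB, ΣM about A with M_B applied at B: R_B^{AB}·5.5 = 173.9 + 361.5, so R_B^{AB} = 97.35 kN and R_A = 94.88 − 97.35 = -2.475 kN.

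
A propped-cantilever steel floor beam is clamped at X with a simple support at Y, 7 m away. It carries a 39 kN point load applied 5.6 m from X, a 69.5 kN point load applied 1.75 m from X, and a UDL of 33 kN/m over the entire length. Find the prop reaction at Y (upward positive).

R_Y = 120.1 kN

Take the reaction at Y as the redundant and release it; the primary structure is a cantilever fixed at X.
Free-end deflection of the primary structure under the applied loading (downward +):
  point load 39 at a = 5.6: Pa²(3L − a)/(6EI) = 3139/EI
  point load 69.5 at a = 1.75: Pa²(3L − a)/(6EI) = 682.9/EI
  UDL 33: wL⁴/(8EI) = 9904/EI
  δ_0 = 13726/EI
Flexibility coefficient — unit upward force at Y: δ_{YY} = L³/(3EI) = 114.3/EI.
Compatibility at Y: δ_0 − R_Y·δ_{YY} = 0, so R_Y = 13726/114.3 = 120.1 kN.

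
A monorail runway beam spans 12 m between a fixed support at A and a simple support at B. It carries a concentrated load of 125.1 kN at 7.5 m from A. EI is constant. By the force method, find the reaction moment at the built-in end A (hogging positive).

M_A = 241.9 kN·m

Take the reaction at B as the redundant and release it; the primary structure is a cantilever fixed at A.
Primary-structure tip deflection at B by superposition:
  point load 125.1 at a = 7.5: Pa²(3L − a)/(6EI) = 33425/EI
Tip deflection under a unit load at B: L³/(3EI) = 576/EI.
Compatibility at B: δ_0 − R_B·δ_{BB} = 0, so R_B = 33425/576 = 58.03 kN.
Moment equilibrium about A: M_A = Σ(load moments about A) − R_B·L = 938.2 − 58.03×12 = 241.9 kN·m.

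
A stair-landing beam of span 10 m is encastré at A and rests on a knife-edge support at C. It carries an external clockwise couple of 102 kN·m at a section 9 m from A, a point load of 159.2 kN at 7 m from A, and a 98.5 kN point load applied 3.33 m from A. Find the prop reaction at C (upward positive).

Choose R_C as the redundant. The primary structure is the cantilever fixed at A.
Deflection at C on the released cantilever, summing each load's contribution:
  clockwise couple 102 at a = 9: M₀a(2L − a)/(2EI) = 5049/EI
  point load 159.2 at a = 7: Pa²(3L − a)/(6EI) = 29903/EI
  point load 98.5 at a = 3.33: Pa²(3L − a)/(6EI) = 4855/EI
  δ_0 = 39807/EI
Tip deflection under a unit load at C: L³/(3EI) = 333.3/EI.
Compatibility at C: δ_0 − R_C·δ_{CC} = 0, so R_C = 39807/333.3 = 119.4 kN.

R_C = 119.4 kN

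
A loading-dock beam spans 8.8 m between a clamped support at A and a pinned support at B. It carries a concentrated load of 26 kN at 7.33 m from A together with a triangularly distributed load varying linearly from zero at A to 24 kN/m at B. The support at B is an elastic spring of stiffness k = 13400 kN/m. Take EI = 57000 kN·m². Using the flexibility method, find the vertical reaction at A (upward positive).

R_A = 55.4 kN

Release the roller at B. Primary structure: cantilever fixed at A.
Primary-structure tip deflection at B by superposition:
  point load 26 at a = 7.33: Pa²(3L − a)/(6EI) = 4440/EI
  triangular load, peak 24 at the free end: 11w₀L⁴/(120EI) = 13193/EI
  δ_0 = 17633/EI
Tip deflection under a unit load at B: L³/(3EI) = 227.2/EI.
With EI = 57000 kN·m²: δ_0 = 0.30936 m and δ_{BB} = 0.003985 m/kN.
Compatibility — the spring shortens by R_B/k under the reaction it provides: δ_0 − R_B·δ_{BB} = R_B/k. With 1/k = 0.000075 m/kN, R_B = δ_0 / (δ_{BB} + 1/k) = 0.30936 / (0.003985 + 0.000075) = 76.2 kN.
Vertical equilibrium: R_A = ΣP − R_B = 131.6 − 76.2 = 55.4 kN.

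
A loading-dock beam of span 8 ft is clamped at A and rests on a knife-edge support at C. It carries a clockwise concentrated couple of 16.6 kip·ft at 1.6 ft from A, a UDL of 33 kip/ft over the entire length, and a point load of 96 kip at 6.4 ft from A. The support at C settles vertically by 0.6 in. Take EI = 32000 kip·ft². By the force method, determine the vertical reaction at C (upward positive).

R_C = 158.3 kip

Take the reaction at C as the redundant and release it; the primary structure is a cantilever fixed at A.
Deflection at C on the released cantilever, summing each load's contribution:
  clockwise couple 16.6 at a = 1.6: M₀a(2L − a)/(2EI) = 191.2/EI
  UDL 33: wL⁴/(8EI) = 16896/EI
  point load 96 at a = 6.4: Pa²(3L − a)/(6EI) = 11534/EI
  δ_0 = 28622/EI
Flexibility coefficient — unit upward force at C: δ_{CC} = L³/(3EI) = 170.7/EI.
With EI = 32000 kip·ft²: δ_0 = 0.89442 ft and δ_{CC} = 0.005333 ft/kip.
Compatibility — the beam at C must follow the support down by 0.05 ft: δ_0 − R_C·δ_{CC} = 0.05, so R_C = (0.89442 − 0.05)/0.005333 = 158.3 kip.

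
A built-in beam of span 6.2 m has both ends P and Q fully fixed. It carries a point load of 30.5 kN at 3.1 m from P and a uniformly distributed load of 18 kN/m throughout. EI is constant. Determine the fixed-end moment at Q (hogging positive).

M_Q = 81.3 kN·m

Release both end moments; the primary structure is a simply-supported span PQ with redundants M_P and M_Q.
Simple-span end rotations at P and Q under the given loads:
  at P: point load 30.5 at a = 3.1: Pab(L + b)/(6LEI) = 73.28/EI
  at Q: point load 30.5 at a = 3.1: Pab(L + a)/(6LEI) = 73.28/EI
  at P: UDL 18: wL³/(24EI) = 178.7/EI
  at Q: UDL 18: wL³/(24EI) = 178.7/EI
  θ_P0 = 252/EI,  θ_Q0 = 252/EI
Flexibility coefficients: a unit moment at one end gives L/(3EI) there and L/(6EI) at the far end, so f₁₁ = f₂₂ = 2.067/EI and f₁₂ = f₂₁ = 1.033/EI.
Compatibility — zero rotation at each built-in end:
  2.067 M_P + 1.033 M_Q = 252
  1.033 M_P + 2.067 M_Q = 252
Solving the pair gives M_P = 81.3 kN·m and M_Q = 81.3 kN·m (hogging).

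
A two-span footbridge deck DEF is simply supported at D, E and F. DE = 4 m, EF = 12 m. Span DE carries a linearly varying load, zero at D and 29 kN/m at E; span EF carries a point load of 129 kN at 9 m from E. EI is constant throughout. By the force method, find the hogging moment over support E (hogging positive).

Release continuity at E by inserting a hinge; the redundant is the internal moment M_E. The primary structure is two simply-supported spans DE and EF.
Discontinuity in slope at E on the released structure — sum the simple-span end rotations:
  span DE: triangular load, peak 29: w₀L³/(45EI) = 41.24/EI
  span EF: point load 129 at a = 9: Pab(L + b)/(6LEI) = 725.6/EI
  relative rotation θ_0 = (41.24 + 725.6)/EI = 766.9/EI
A unit hogging moment at E produces rotation L₁/(3EI) + L₂/(3EI) = 5.333/EI.
Compatibility: M_E·(L₁+L₂)/(3EI) = θ_0, giving M_E = 143.8 kN·m (hogging).

M_E = 143.8 kN·m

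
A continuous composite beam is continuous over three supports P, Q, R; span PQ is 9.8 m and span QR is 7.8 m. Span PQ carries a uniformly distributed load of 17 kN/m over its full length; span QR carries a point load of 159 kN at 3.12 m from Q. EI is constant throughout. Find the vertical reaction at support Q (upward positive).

R_Q = 229.2 kN

Take M_Q as the redundant. Released structure: two simple spans PQ and QR with a hinge at Q.
End slopes at the hinge Q, treating each span as simply supported:
  span PQ: UDL 17: wL³/(24EI) = 666.7/EI
  span QR: point load 159 at a = 3.12: Pab(L + b)/(6LEI) = 619.1/EI
  relative rotation θ_0 = (666.7 + 619.1)/EI = 1286/EI
A unit hogging moment at Q produces rotation L₁/(3EI) + L₂/(3EI) = 5.867/EI.
Slope continuity at Q: θ_0 = M_Q·5.867/EI, so M_Q = 1286/5.867 = 219.2 kN·m (hogging).
Span PQ, ΣM about P with M_Q applied at Q: R_Q^{PQ}·9.8 = 816.3 + 219.2, so R_Q^{PQ} = 105.7 kN and R_P = 166.6 − 105.7 = 60.94 kN.
Span QR, ΣM about R: R_Q^{QR}·7.8 = 744.1 + 219.2, so R_Q^{QR} = 123.5 kN and R_R = 159 − 123.5 = 35.5 kN.
R_Q = 105.7 + 123.5 = 229.2 kN.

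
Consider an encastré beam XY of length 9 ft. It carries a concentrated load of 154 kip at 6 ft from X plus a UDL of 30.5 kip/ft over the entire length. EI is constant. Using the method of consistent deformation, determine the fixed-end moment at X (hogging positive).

Take the two fixed-end moments M_X, M_Y as redundants; the released structure is the simple span XY.
Simple-span end rotations at X and Y under the given loads:
  at X: point load 154 at a = 6: Pab(L + b)/(6LEI) = 616/EI
  at Y: point load 154 at a = 6: Pab(L + a)/(6LEI) = 770/EI
  at X: UDL 30.5: wL³/(24EI) = 926.4/EI
  at Y: UDL 30.5: wL³/(24EI) = 926.4/EI
  θ_X0 = 1542/EI,  θ_Y0 = 1696/EI
Flexibility coefficients: a unit moment at one end gives L/(3EI) there and L/(6EI) at the far end, so f₁₁ = f₂₂ = 3/EI and f₁₂ = f₂₁ = 1.5/EI.
Compatibility — zero rotation at each built-in end:
  3 M_X + 1.5 M_Y = 1542
  1.5 M_X + 3 M_Y = 1696
Solving the pair gives M_X = 308.5 kip·ft and M_Y = 411.2 kip·ft (hogging).

M_X = 308.5 kip·ft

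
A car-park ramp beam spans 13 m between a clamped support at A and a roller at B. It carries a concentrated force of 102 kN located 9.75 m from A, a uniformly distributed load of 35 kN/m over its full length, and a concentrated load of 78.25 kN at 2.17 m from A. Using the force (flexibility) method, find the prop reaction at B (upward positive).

Remove the prop at B; the released (primary) structure is a cantilever built in at A.
Deflection at B on the released cantilever, summing each load's contribution:
  point load 102 at a = 9.75: Pa²(3L − a)/(6EI) = 47270/EI
  UDL 35: wL⁴/(8EI) = 124954/EI
  point load 78.25 at a = 2.17: Pa²(3L − a)/(6EI) = 2262/EI
  δ_0 = 174486/EI
Tip deflection under a unit load at B: L³/(3EI) = 732.3/EI.
The prop prevents deflection at B: R_B = δ_0/δ_{BB} = 174486/732.3 = 238.3 kN.

R_B = 238.3 kN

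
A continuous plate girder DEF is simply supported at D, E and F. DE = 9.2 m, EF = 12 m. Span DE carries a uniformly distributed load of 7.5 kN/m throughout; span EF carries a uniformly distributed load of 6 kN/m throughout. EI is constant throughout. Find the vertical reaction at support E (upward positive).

Release continuity at E by inserting a hinge; the redundant is the internal moment M_E. The primary structure is two simply-supported spans DE and EF.
End slopes at the hinge E, treating each span as simply supported:
  span DE: UDL 7.5: wL³/(24EI) = 243.3/EI
  span EF: UDL 6: wL³/(24EI) = 432/EI
  relative rotation θ_0 = (243.3 + 432)/EI = 675.3/EI
A unit hogging moment at E produces rotation L₁/(3EI) + L₂/(3EI) = 7.067/EI.
Slope continuity at E: θ_0 = M_E·7.067/EI, so M_E = 675.3/7.067 = 95.57 kN·m (hogging).
Span DE, ΣM about D with M_E applied at E: R_E^{DE}·9.2 = 317.4 + 95.57, so R_E^{DE} = 44.89 kN and R_D = 69 − 44.89 = 24.11 kN.
Span EF, ΣM about F: R_E^{EF}·12 = 432 + 95.57, so R_E^{EF} = 43.96 kN and R_F = 72 − 43.96 = 28.04 kN.
R_E = 44.89 + 43.96 = 88.85 kN.

R_E = 88.85 kN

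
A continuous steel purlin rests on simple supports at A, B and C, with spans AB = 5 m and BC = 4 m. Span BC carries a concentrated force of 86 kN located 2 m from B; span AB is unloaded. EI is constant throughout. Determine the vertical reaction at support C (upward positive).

Release continuity at B by inserting a hinge; the redundant is the internal moment M_B. The primary structure is two simply-supported spans AB and BC.
Rotations at B on the released spans (each span's end-slope, ×1/EI):
  span BC: point load 86 at a = 2: Pab(L + b)/(6LEI) = 86/EI
  relative rotation θ_0 = (0 + 86)/EI = 86/EI
A unit hogging moment at B produces rotation L₁/(3EI) + L₂/(3EI) = 3/EI.
Slope continuity at B: θ_0 = M_B·3/EI, so M_B = 86/3 = 28.67 kN·m (hogging).
Span BC, ΣM about C: R_B^{BC}·4 = 172 + 28.67, so R_B^{BC} = 50.17 kN and R_C = 86 − 50.17 = 35.83 kN.

R_C = 35.83 kN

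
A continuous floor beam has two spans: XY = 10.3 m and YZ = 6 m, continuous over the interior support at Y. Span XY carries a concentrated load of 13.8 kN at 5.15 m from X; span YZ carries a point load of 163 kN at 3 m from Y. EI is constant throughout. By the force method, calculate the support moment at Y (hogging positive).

Release continuity at Y by inserting a hinge; the redundant is the internal moment M_Y. The primary structure is two simply-supported spans XY and YZ.
End slopes at the hinge Y, treating each span as simply supported:
  span XY: point load 13.8 at a = 5.15: Pab(L + a)/(6LEI) = 91.5/EI
  span YZ: point load 163 at a = 3: Pab(L + b)/(6LEI) = 366.8/EI
  relative rotation θ_0 = (91.5 + 366.8)/EI = 458.3/EI
A unit hogging moment at Y produces rotation L₁/(3EI) + L₂/(3EI) = 5.433/EI.
Compatibility: M_Y·(L₁+L₂)/(3EI) = θ_0, giving M_Y = 84.34 kN·m (hogging).

M_Y = 84.34 kN·m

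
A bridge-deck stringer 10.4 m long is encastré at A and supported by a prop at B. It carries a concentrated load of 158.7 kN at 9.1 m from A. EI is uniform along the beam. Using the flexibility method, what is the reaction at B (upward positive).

Choose R_B as the redundant. The primary structure is the cantilever fixed at A.
Deflection at B on the released cantilever, summing each load's contribution:
  point load 158.7 at a = 9.1: Pa²(3L − a)/(6EI) = 48406/EI
Flexibility coefficient — unit upward force at B: δ_{BB} = L³/(3EI) = 375/EI.
The prop prevents deflection at B: R_B = δ_0/δ_{BB} = 48406/375 = 129.1 kN.

R_B = 129.1 kN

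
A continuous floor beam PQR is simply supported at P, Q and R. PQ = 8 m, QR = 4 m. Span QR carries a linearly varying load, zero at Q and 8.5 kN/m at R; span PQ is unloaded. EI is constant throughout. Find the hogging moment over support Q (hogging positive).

M_Q = 2.644 kN·m

Take M_Q as the redundant. Released structure: two simple spans PQ and QR with a hinge at Q.
Discontinuity in slope at Q on the released structure — sum the simple-span end rotations:
  span QR: triangular load, peak 8.5: 7w₀L³/(360EI) = 10.58/EI
  relative rotation θ_0 = (0 + 10.58)/EI = 10.58/EI
A unit hogging moment at Q produces rotation L₁/(3EI) + L₂/(3EI) = 4/EI.
Slope continuity at Q: θ_0 = M_Q·4/EI, so M_Q = 10.58/4 = 2.644 kN·m (hogging).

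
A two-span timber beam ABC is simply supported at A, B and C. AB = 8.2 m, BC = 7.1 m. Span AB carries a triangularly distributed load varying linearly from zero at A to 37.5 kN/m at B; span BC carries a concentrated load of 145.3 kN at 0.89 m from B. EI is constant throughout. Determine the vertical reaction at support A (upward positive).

Release continuity at B by inserting a hinge; the redundant is the internal moment M_B. The primary structure is two simply-supported spans AB and BC.
End slopes at the hinge B, treating each span as simply supported:
  span AB: triangular load, peak 37.5: w₀L³/(45EI) = 459.5/EI
  span BC: point load 145.3 at a = 0.89: Pab(L + b)/(6LEI) = 250.9/EI
  relative rotation θ_0 = (459.5 + 250.9)/EI = 710.4/EI
A unit hogging moment at B produces rotation L₁/(3EI) + L₂/(3EI) = 5.1/EI.
Compatibility: M_B·(L₁+L₂)/(3EI) = θ_0, giving M_B = 139.3 kN·m (hogging).
Span AB, ΣM about A with M_B applied at B: R_B^{AB}·8.2 = 840.5 + 139.3, so R_B^{AB} = 119.5 kN and R_A = 153.8 − 119.5 = 34.26 kN.

R_A = 34.26 kN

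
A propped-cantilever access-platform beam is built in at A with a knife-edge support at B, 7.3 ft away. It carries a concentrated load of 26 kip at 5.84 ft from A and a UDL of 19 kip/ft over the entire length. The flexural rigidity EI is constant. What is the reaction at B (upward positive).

Remove the prop at B; the released (primary) structure is a cantilever built in at A.
Deflection at B on the released cantilever, summing each load's contribution:
  point load 26 at a = 5.84: Pa²(3L − a)/(6EI) = 2374/EI
  UDL 19: wL⁴/(8EI) = 6745/EI
  δ_0 = 9118/EI
Tip deflection under a unit load at B: L³/(3EI) = 129.7/EI.
The prop prevents deflection at B: R_B = δ_0/δ_{BB} = 9118/129.7 = 70.32 kip.

R_B = 70.32 kip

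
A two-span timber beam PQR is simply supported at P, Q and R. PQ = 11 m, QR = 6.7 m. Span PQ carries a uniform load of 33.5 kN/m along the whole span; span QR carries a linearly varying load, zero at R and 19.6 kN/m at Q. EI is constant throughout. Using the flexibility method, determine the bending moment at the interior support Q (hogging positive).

Release continuity at Q by inserting a hinge; the redundant is the internal moment M_Q. The primary structure is two simply-supported spans PQ and QR.
Discontinuity in slope at Q on the released structure — sum the simple-span end rotations:
  span PQ: UDL 33.5: wL³/(24EI) = 1858/EI
  span QR: triangular load, peak 19.6: w₀L³/(45EI) = 131/EI
  relative rotation θ_0 = (1858 + 131)/EI = 1989/EI
A unit hogging moment at Q produces rotation L₁/(3EI) + L₂/(3EI) = 5.9/EI.
Slope continuity at Q: θ_0 = M_Q·5.9/EI, so M_Q = 1989/5.9 = 337.1 kN·m (hogging).

M_Q = 337.1 kN·m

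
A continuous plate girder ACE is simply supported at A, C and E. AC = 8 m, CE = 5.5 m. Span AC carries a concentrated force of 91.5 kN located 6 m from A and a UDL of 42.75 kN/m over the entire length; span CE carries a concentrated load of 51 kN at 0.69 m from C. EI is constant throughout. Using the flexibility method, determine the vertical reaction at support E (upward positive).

Take M_C as the redundant. Released structure: two simple spans AC and CE with a hinge at C.
Discontinuity in slope at C on the released structure — sum the simple-span end rotations:
  span AC: point load 91.5 at a = 6: Pab(L + a)/(6LEI) = 320.2/EI
  span AC: UDL 42.75: wL³/(24EI) = 912/EI
  span CE: point load 51 at a = 0.69: Pab(L + b)/(6LEI) = 52.88/EI
  relative rotation θ_0 = (1232 + 52.88)/EI = 1285/EI
A unit hogging moment at C produces rotation L₁/(3EI) + L₂/(3EI) = 4.5/EI.
Compatibility: M_C·(L₁+L₂)/(3EI) = θ_0, giving M_C = 285.6 kN·m (hogging).
Span CE, ΣM about E: R_C^{CE}·5.5 = 245.3 + 285.6, so R_C^{CE} = 96.53 kN and R_E = 51 − 96.53 = -45.53 kN.

R_E = -45.53 kN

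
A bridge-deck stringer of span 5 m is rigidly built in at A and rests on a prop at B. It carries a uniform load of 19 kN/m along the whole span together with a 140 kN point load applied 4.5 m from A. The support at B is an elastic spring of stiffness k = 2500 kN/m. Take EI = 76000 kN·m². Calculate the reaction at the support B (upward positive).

R_B = 89.44 kN

Remove the prop at B; the released (primary) structure is a cantilever built in at A.
Deflection at B on the released cantilever, summing each load's contribution:
  UDL 19: wL⁴/(8EI) = 1484/EI
  point load 140 at a = 4.5: Pa²(3L − a)/(6EI) = 4961/EI
  δ_0 = 6446/EI
Tip deflection under a unit load at B: L³/(3EI) = 41.67/EI.
With EI = 76000 kN·m²: δ_0 = 0.084811 m and δ_{BB} = 0.000548 m/kN.
Compatibility — the spring shortens by R_B/k under the reaction it provides: δ_0 − R_B·δ_{BB} = R_B/k. With 1/k = 0.0004 m/kN, R_B = δ_0 / (δ_{BB} + 1/k) = 0.084811 / (0.000548 + 0.0004) = 89.44 kN.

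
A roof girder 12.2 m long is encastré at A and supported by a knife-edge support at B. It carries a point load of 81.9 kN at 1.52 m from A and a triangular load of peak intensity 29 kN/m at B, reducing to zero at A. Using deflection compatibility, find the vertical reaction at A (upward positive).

Release the roller at B. Primary structure: cantilever fixed at A.
Deflection at B on the released cantilever, summing each load's contribution:
  point load 81.9 at a = 1.52: Pa²(3L − a)/(6EI) = 1106/EI
  triangular load, peak 29 at the free end: 11w₀L⁴/(120EI) = 58891/EI
  δ_0 = 59997/EI
Tip deflection under a unit load at B: L³/(3EI) = 605.3/EI.
The prop prevents deflection at B: R_B = δ_0/δ_{BB} = 59997/605.3 = 99.12 kN.
Vertical equilibrium: R_A = ΣP − R_B = 258.8 − 99.12 = 159.7 kN.

R_A = 159.7 kN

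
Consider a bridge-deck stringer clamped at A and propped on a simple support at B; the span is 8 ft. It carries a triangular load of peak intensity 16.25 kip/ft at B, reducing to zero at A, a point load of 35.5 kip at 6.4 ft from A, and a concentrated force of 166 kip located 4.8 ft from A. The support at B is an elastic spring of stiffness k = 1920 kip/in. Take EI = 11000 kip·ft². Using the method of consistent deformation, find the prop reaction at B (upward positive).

R_B = 132.1 kip

Take the reaction at B as the redundant and release it; the primary structure is a cantilever fixed at A.
Free-end deflection of the primary structure under the applied loading (downward +):
  triangular load, peak 16.25 at the free end: 11w₀L⁴/(120EI) = 6101/EI
  point load 35.5 at a = 6.4: Pa²(3L − a)/(6EI) = 4265/EI
  point load 166 at a = 4.8: Pa²(3L − a)/(6EI) = 12239/EI
  δ_0 = 22605/EI
Tip deflection under a unit load at B: L³/(3EI) = 170.7/EI.
With EI = 11000 kip·ft²: δ_0 = 2.055 ft and δ_{BB} = 0.015515 ft/kip.
Compatibility — the spring shortens by R_B/k under the reaction it provides: δ_0 − R_B·δ_{BB} = R_B/k. With 1/k = 1/(1920×12) ft/kip = 0.000043 ft/kip, R_B = δ_0 / (δ_{BB} + 1/k) = 2.055 / (0.015515 + 0.000043) = 132.1 kip.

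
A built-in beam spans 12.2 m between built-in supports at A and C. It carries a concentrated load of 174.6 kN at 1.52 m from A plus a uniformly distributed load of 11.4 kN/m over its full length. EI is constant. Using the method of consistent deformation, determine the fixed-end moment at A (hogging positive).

Take the two fixed-end moments M_A, M_C as redundants; the released structure is the simple span AC.
Simple-span end rotations at A and C under the given loads:
  at A: point load 174.6 at a = 1.52: Pab(L + b)/(6LEI) = 885.9/EI
  at C: point load 174.6 at a = 1.52: Pab(L + a)/(6LEI) = 531.3/EI
  at A: UDL 11.4: wL³/(24EI) = 862.5/EI
  at C: UDL 11.4: wL³/(24EI) = 862.5/EI
  θ_A0 = 1748/EI,  θ_C0 = 1394/EI
Flexibility coefficients: a unit moment at one end gives L/(3EI) there and L/(6EI) at the far end, so f₁₁ = f₂₂ = 4.067/EI and f₁₂ = f₂₁ = 2.033/EI.
Compatibility — zero rotation at each built-in end:
  4.067 M_A + 2.033 M_C = 1748
  2.033 M_A + 4.067 M_C = 1394
Solving the pair gives M_A = 344.8 kN·m and M_C = 170.3 kN·m (hogging).

M_A = 344.8 kN·m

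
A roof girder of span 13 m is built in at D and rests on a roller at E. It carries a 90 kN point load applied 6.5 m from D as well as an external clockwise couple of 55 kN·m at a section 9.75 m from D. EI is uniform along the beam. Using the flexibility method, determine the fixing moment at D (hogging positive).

Release the roller at E. Primary structure: cantilever fixed at D.
Primary-structure tip deflection at E by superposition:
  point load 90 at a = 6.5: Pa²(3L − a)/(6EI) = 20597/EI
  clockwise couple 55 at a = 9.75: M₀a(2L − a)/(2EI) = 4357/EI
  δ_0 = 24954/EI
Flexibility coefficient — unit upward force at E: δ_{EE} = L³/(3EI) = 732.3/EI.
The prop prevents deflection at E: R_E = δ_0/δ_{EE} = 24954/732.3 = 34.07 kN.
Moment equilibrium about D: M_D = Σ(load moments about D) − R_E·L = 640 − 34.07×13 = 197 kN·m.

M_D = 197 kN·m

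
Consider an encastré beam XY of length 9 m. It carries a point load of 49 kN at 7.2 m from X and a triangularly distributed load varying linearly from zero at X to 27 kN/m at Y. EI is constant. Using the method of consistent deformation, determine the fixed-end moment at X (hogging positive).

M_X = 87.01 kN·m

Take the two fixed-end moments M_X, M_Y as redundants; the released structure is the simple span XY.
Simple-span end rotations at X and Y under the given loads:
  at X: point load 49 at a = 7.2: Pab(L + b)/(6LEI) = 127/EI
  at Y: point load 49 at a = 7.2: Pab(L + a)/(6LEI) = 190.5/EI
  at X: triangular load, peak 27: 7w₀L³/(360EI) = 382.7/EI
  at Y: triangular load, peak 27: w₀L³/(45EI) = 437.4/EI
  θ_X0 = 509.7/EI,  θ_Y0 = 627.9/EI
Flexibility coefficients: a unit moment at one end gives L/(3EI) there and L/(6EI) at the far end, so f₁₁ = f₂₂ = 3/EI and f₁₂ = f₂₁ = 1.5/EI.
Compatibility — zero rotation at each built-in end:
  3 M_X + 1.5 M_Y = 509.7
  1.5 M_X + 3 M_Y = 627.9
Solving the pair gives M_X = 87.01 kN·m and M_Y = 165.8 kN·m (hogging).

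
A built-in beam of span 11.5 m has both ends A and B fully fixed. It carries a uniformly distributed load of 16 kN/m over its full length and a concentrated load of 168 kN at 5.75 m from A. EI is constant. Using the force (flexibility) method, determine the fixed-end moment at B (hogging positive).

Release both end moments; the primary structure is a simply-supported span AB with redundants M_A and M_B.
End rotations of the released simple span under the applied load (×1/EI):
  at A: UDL 16: wL³/(24EI) = 1014/EI
  at B: UDL 16: wL³/(24EI) = 1014/EI
  at A: point load 168 at a = 5.75: Pab(L + b)/(6LEI) = 1389/EI
  at B: point load 168 at a = 5.75: Pab(L + a)/(6LEI) = 1389/EI
  θ_A0 = 2403/EI,  θ_B0 = 2403/EI
Flexibility coefficients: a unit moment at one end gives L/(3EI) there and L/(6EI) at the far end, so f₁₁ = f₂₂ = 3.833/EI and f₁₂ = f₂₁ = 1.917/EI.
Compatibility — zero rotation at each built-in end:
  3.833 M_A + 1.917 M_B = 2403
  1.917 M_A + 3.833 M_B = 2403
Solving the pair gives M_A = 417.8 kN·m and M_B = 417.8 kN·m (hogging).

M_B = 417.8 kN·m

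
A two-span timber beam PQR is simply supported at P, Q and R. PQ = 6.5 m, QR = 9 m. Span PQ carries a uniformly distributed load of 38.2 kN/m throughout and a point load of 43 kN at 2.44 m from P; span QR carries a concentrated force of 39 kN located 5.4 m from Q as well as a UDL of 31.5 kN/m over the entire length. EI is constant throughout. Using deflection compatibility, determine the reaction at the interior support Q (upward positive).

R_Q = 383.2 kN

Release continuity at Q by inserting a hinge; the redundant is the internal moment M_Q. The primary structure is two simply-supported spans PQ and QR.
Rotations at Q on the released spans (each span's end-slope, ×1/EI):
  span PQ: UDL 38.2: wL³/(24EI) = 437.1/EI
  span PQ: point load 43 at a = 2.44: Pab(L + a)/(6LEI) = 97.65/EI
  span QR: point load 39 at a = 5.4: Pab(L + b)/(6LEI) = 176.9/EI
  span QR: UDL 31.5: wL³/(24EI) = 956.8/EI
  relative rotation θ_0 = (534.8 + 1134)/EI = 1668/EI
A unit hogging moment at Q produces rotation L₁/(3EI) + L₂/(3EI) = 5.167/EI.
Slope continuity at Q: θ_0 = M_Q·5.167/EI, so M_Q = 1668/5.167 = 322.9 kN·m (hogging).
Span PQ, ΣM about P with M_Q applied at Q: R_Q^{PQ}·6.5 = 911.9 + 322.9, so R_Q^{PQ} = 190 kN and R_P = 291.3 − 190 = 101.3 kN.
Span QR, ΣM about R: R_Q^{QR}·9 = 1416 + 322.9, so R_Q^{QR} = 193.2 kN and R_R = 322.5 − 193.2 = 129.3 kN.
R_Q = 190 + 193.2 = 383.2 kN.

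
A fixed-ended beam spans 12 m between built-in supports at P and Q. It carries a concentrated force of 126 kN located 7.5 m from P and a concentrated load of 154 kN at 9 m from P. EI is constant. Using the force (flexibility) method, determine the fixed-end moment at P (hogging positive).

Take the two fixed-end moments M_P, M_Q as redundants; the released structure is the simple span PQ.
Simple-span end rotations at P and Q under the given loads:
  at P: point load 126 at a = 7.5: Pab(L + b)/(6LEI) = 974.5/EI
  at Q: point load 126 at a = 7.5: Pab(L + a)/(6LEI) = 1152/EI
  at P: point load 154 at a = 9: Pab(L + b)/(6LEI) = 866.2/EI
  at Q: point load 154 at a = 9: Pab(L + a)/(6LEI) = 1213/EI
  θ_P0 = 1841/EI,  θ_Q0 = 2364/EI
Flexibility coefficients: a unit moment at one end gives L/(3EI) there and L/(6EI) at the far end, so f₁₁ = f₂₂ = 4/EI and f₁₂ = f₂₁ = 2/EI.
Compatibility — zero rotation at each built-in end:
  4 M_P + 2 M_Q = 1841
  2 M_P + 4 M_Q = 2364
Solving the pair gives M_P = 219.5 kN·m and M_Q = 481.4 kN·m (hogging).

M_P = 219.5 kN·m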